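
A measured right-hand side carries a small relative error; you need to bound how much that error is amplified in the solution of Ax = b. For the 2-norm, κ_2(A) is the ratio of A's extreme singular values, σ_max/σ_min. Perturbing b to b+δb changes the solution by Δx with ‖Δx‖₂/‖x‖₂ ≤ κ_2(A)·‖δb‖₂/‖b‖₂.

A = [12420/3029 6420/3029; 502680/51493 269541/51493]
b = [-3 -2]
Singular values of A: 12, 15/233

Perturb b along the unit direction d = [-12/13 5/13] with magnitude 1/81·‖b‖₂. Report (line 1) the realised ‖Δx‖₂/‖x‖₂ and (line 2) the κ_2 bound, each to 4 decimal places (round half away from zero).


largest singular value 12, smallest 15/233
condition number: 12 ÷ (15/233) = 186.4000
perturbation bound = 186.4000·1/81 = 2.3012
solve Ax = b  →  x = [-14.8402 27.2941]
2-norm of b is 3.6056; of x, 31.0677
with δb = [-0.0411 0.0171], A·Δx = δb → ‖Δx‖ = 0.6914
realised ‖Δx‖/‖x‖ = 0.0223
tightness: 0.0223 against a bound of 2.3012 (unrounded ratio ≈ 0.0097)

0.0223
2.3012


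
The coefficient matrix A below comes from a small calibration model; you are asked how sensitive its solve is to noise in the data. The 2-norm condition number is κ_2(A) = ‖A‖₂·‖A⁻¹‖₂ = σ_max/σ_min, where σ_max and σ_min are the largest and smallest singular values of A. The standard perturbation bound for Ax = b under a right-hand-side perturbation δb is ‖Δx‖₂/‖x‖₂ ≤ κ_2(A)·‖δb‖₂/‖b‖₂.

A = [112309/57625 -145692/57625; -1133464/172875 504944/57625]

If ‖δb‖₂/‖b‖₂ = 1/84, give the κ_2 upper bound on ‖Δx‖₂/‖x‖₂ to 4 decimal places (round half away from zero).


3.0871

M = AᵀA = [11186083541/239086125 -4971387316/79695375; -4971387316/79695375 2209556816/26565125]. tr(M)=6214418977/47817225, det(M)=33362176/132825625
λ_max, λ_min = (6214418977/47817225 ± √1544668240355355241/91459480268025)/2 = 3249/25, 92416/47817225
so κ_2 = √((3249/25) / (92416/47817225)) = 259.3125
perturbation bound = 259.3125·1/84 = 3.0871


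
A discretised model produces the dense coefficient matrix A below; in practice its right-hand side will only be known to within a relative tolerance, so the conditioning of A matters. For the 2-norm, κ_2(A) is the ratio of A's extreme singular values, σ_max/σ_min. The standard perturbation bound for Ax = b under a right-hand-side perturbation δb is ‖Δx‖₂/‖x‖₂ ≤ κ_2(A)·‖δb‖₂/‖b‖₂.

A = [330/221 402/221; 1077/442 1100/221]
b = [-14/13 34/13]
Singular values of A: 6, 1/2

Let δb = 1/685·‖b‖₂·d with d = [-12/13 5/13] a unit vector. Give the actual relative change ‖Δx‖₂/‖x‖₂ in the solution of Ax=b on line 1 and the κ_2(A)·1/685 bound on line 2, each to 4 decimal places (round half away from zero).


0.0021
0.0175

σ_max = 6, σ_min = 1/2
κ_2(A) = 6 / (1/2) = 12.0000
worst-case relative error ≤ 12.0000 × 1/685 = 0.0175
solve Ax = b  →  x = [-3.3725 2.1765]
2-norm of b is 2.8284; of x, 4.0139
with δb = [-0.0038 0.0016], A·Δx = δb → ‖Δx‖ = 0.0083
dividing the unrounded norms, ‖Δx‖/‖x‖ = 0.0021
so the bound overstates the realised error by a factor of ≈ 8.5147 (computed from the unrounded values)


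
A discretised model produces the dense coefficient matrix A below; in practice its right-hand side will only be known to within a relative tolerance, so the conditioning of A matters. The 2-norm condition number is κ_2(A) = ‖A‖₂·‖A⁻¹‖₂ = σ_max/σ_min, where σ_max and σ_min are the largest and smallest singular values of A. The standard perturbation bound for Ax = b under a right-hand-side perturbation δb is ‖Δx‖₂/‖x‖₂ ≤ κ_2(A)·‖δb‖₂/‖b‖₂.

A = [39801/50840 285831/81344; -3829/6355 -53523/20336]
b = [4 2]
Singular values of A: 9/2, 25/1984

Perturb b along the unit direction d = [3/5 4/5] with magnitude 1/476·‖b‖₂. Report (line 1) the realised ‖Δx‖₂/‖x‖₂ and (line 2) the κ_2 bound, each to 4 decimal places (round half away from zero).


0.0023
0.7503

from the listed singular values, σ₁ = 9/2, σ_n = 25/1984
κ_2(A) = (9/2) / (25/1984) = 357.1200
κ_2(A)·‖δb‖/‖b‖ = 0.7503
solve Ax = b  →  x = [-309.6000 70.1156]
2-norm of b is 4.4721; of x, 317.4403
Δx = A⁻¹·δb where δb = 1/476·4.4721·d; ‖Δx‖ = 0.7456
realised ‖Δx‖/‖x‖ = 0.0023
realised/bound (from unrounded values) ≈ 0.0031


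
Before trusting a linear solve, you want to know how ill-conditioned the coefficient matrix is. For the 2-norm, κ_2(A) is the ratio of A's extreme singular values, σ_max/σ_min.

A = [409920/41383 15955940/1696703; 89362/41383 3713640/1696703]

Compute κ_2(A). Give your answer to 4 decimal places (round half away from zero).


M = AᵀA = [176019973444/1712552689 167622371280/1712552689; 167622371280/1712552689 159656837200/1712552689]. tr(M)=399140084/2036329, det(M)=3841600/2036329
solving λ² − 399140084/2036329·λ + 3841600/2036329 = 0 gives λ = 196, 19600/2036329
so κ_2 = √(196 / (19600/2036329)) = 142.7000

142.7000


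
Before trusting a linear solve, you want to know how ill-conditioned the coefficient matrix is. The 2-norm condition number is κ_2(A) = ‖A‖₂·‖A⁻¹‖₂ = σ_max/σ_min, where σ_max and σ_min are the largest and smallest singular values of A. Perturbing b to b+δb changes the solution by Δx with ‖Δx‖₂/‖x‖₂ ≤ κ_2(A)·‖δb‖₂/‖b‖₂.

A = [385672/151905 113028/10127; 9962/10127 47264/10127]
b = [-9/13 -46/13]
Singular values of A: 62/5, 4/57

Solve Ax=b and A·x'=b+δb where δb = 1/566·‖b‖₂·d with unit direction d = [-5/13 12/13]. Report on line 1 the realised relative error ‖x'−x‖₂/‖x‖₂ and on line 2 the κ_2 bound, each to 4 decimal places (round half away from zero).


from the listed singular values, σ₁ = 62/5, σ_n = 4/57
κ = σ_max/σ_min = (62/5)/(4/57) = 176.7000
bound on ‖Δx‖/‖x‖: κ·ε = 176.7000·1/566 = 0.3122
solve Ax = b  →  x = [41.6719 -9.5415]
‖b‖ = 3.6056, ‖x‖ = 42.7503
δb = ε·‖b‖·d = [-0.0025 0.0059]; solving A·Δx = δb gives ‖Δx‖ = 0.0908
realised ‖Δx‖/‖x‖ = 0.0021
realised/bound (from unrounded values) ≈ 0.0068

0.0021
0.3122


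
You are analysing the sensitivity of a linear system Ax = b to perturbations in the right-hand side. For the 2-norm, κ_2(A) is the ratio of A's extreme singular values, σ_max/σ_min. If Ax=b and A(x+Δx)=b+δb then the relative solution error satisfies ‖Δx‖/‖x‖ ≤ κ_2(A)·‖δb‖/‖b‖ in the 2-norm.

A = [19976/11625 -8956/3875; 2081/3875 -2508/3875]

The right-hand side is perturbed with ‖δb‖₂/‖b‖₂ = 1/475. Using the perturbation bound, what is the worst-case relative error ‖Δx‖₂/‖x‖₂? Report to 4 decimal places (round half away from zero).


AᵀA = [28033/8649 -12452/2883; -12452/2883 5536/961]; tr = 77857/8649, det = 16/961
λ_max, λ_min = (77857/8649 ± √6056730625/74805201)/2 = 9, 16/8649
σ_max=√9=3, σ_min=√(16/8649)=(4/93) → κ = 69.7500
κ_2(A)·‖δb‖/‖b‖ = 0.1468

0.1468


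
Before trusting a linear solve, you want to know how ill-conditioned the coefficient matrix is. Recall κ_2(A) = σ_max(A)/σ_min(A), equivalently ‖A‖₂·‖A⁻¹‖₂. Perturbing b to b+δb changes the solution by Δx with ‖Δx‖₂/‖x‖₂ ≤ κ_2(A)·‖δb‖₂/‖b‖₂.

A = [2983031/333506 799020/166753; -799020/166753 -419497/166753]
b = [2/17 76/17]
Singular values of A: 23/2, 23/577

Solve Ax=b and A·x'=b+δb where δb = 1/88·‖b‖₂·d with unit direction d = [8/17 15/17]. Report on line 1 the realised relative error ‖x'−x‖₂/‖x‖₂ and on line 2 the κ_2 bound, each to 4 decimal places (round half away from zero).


largest singular value 23/2, smallest 23/577
condition number: (23/2) ÷ (23/577) = 288.5000
bound on ‖Δx‖/‖x‖: κ·ε = 288.5000·1/88 = 3.2784
solve Ax = b  →  x = [-47.3760 88.4604]
‖b‖ = 4.4721, ‖x‖ = 100.3480
Δx = A⁻¹·δb where δb = 1/88·4.4721·d; ‖Δx‖ = 1.2749
dividing the unrounded norms, ‖Δx‖/‖x‖ = 0.0127
tightness: 0.0127 against a bound of 3.2784 (unrounded ratio ≈ 0.0039)

0.0127
3.2784


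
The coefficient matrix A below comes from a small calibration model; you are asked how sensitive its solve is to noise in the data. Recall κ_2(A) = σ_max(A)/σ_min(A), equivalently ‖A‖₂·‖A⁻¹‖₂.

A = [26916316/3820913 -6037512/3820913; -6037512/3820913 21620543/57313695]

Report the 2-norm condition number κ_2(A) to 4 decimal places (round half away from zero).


340.9500

form AᵀA = [452670802000/8684935249 -509250049672/43424676245; -509250049672/43424676245 5157077268529/1954110431025] with trace 63657351409/1162469025 and determinant 29986576/1162469025
char-poly roots: 1369/25 and 21904/46498761
κ_2(A) = √(λ_max/λ_min) = √((1369/25) / (21904/46498761)) = 340.9500


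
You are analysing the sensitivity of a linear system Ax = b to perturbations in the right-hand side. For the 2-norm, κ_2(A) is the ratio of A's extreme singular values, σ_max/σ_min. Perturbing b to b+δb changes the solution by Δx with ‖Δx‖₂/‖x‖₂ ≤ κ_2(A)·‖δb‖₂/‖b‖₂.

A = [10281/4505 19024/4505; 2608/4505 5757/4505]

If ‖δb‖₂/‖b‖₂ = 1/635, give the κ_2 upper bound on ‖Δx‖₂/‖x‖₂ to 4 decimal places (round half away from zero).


0.0835

AᵀA = [4500025/811801 8424000/811801; 8424000/811801 15802225/811801]; tr = 70250/2809, det = 625/2809
eigenvalues of AᵀA: λ = (tr ± √(tr²−4·det))/2 = 25, 25/2809
σ_max=√25=5, σ_min=√(25/2809)=(5/53) → κ = 53.0000
κ_2(A)·‖δb‖/‖b‖ = 0.0835


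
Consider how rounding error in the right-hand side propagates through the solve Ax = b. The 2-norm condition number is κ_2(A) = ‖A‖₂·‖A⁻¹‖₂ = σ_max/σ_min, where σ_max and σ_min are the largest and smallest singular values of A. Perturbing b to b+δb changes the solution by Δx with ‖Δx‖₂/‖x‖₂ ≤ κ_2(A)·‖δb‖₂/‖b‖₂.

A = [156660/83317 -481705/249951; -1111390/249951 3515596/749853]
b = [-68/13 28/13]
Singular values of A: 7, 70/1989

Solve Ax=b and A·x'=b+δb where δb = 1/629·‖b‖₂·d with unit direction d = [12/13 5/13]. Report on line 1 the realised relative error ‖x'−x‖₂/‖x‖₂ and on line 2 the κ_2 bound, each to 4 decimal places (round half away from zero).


0.0022
0.3162

from the listed singular values, σ₁ = 7, σ_n = 70/1989
condition number: 7 ÷ (70/1989) = 198.9000
κ_2(A)·‖δb‖/‖b‖ = 0.3162
solve Ax = b  →  x = [-82.6975 -77.9704]
‖b‖₂ = 5.6569 and ‖x‖₂ = 113.6586
re-solving with b+δb shifts x by Δx of norm 0.2555
relative error = 0.0022
realised/bound (from unrounded values) ≈ 0.0071


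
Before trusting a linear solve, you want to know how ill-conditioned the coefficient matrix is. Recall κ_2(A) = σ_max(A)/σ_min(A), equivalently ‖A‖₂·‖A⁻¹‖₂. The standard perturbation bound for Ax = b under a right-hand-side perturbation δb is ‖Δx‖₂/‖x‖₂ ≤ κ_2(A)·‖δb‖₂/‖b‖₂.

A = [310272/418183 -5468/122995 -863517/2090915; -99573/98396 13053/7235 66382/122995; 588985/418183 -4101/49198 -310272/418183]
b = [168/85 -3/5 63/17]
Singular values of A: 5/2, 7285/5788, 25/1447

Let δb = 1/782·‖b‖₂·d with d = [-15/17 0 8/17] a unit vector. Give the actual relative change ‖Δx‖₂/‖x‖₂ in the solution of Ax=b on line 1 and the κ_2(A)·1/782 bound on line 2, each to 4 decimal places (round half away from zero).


from the listed singular values, σ₁ = 5/2, σ_n = 25/1447
condition number: (5/2) ÷ (25/1447) = 144.7000
perturbation bound = 144.7000·1/782 = 0.1850
solve Ax = b  →  x = [2.1089 1.1868 -1.1248]
2-norm of b is 4.2426; of x, 2.6686
re-solving with b+δb shifts x by Δx of norm 0.3140
dividing the unrounded norms, ‖Δx‖/‖x‖ = 0.1177
so the bound overstates the realised error by a factor of ≈ 1.5725 (computed from the unrounded values)

0.1177
0.1850


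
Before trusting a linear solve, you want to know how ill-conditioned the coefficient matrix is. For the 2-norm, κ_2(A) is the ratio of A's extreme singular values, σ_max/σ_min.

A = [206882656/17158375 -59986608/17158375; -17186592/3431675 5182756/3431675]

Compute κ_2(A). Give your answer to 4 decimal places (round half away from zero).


263.9750

form AᵀA = [296952112236544/1742070015625 -86609684068992/1742070015625; -86609684068992/1742070015625 25265781853456/1742070015625] with trace 515548630544/2787312025 and determinant 1368408064/2787312025
eigenvalues of AᵀA: λ = (tr ± √(tr²−4·det))/2 = 4624/25, 295936/111492481
so κ_2 = √((4624/25) / (295936/111492481)) = 263.9750


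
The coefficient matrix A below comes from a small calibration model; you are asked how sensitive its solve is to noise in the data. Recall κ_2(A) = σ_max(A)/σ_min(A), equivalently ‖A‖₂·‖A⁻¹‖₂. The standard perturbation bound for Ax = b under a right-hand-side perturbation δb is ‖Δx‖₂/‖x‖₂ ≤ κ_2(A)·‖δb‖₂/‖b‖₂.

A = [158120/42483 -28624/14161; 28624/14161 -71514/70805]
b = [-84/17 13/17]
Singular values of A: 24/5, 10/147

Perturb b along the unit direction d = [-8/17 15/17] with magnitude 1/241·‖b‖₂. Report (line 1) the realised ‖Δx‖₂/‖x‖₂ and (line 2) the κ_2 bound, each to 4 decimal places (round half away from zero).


0.0069
0.2928

largest singular value 24/5, smallest 10/147
condition number: (24/5) ÷ (10/147) = 70.5600
worst-case relative error ≤ 70.5600 × 1/241 = 0.2928
solve Ax = b  →  x = [20.0176 39.3039]
2-norm of b is 5.0000; of x, 44.1079
δb = ε·‖b‖·d = [-0.0098 0.0183]; solving A·Δx = δb gives ‖Δx‖ = 0.3050
relative error = 0.0069
tightness: 0.0069 against a bound of 0.2928 (unrounded ratio ≈ 0.0236)


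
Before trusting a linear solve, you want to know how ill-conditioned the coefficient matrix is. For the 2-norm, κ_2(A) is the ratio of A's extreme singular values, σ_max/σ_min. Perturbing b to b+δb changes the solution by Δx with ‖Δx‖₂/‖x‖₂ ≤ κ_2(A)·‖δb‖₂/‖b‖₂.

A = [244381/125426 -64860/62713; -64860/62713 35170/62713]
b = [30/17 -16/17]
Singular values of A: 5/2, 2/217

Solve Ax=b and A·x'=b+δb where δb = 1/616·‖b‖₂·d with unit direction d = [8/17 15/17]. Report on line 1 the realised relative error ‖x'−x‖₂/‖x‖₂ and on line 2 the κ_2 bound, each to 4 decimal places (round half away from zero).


σ_max = 5/2, σ_min = 2/217
condition number: (5/2) ÷ (2/217) = 271.2500
bound on ‖Δx‖/‖x‖: κ·ε = 271.2500·1/616 = 0.4403
solve Ax = b  →  x = [0.7059 -0.3765]
‖b‖₂ = 2.0000 and ‖x‖₂ = 0.8000
with δb = [0.0015 0.0029], A·Δx = δb → ‖Δx‖ = 0.3523
realised ‖Δx‖/‖x‖ = 0.4403
tightness: 0.4403 against a bound of 0.4403; the bound is attained (ratio 1)

0.4403
0.4403


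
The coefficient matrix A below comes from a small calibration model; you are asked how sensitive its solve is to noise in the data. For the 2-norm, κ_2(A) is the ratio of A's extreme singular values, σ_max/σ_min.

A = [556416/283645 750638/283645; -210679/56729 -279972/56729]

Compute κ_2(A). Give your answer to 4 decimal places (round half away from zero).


333.7000

M = AᵀA = [4910864329/278389225 6547655772/278389225; 6547655772/278389225 8730330196/278389225]. tr(M)=545647781/11135569, det(M)=240100/11135569
eigenvalues of AᵀA: λ = (tr ± √(tr²−4·det))/2 = 49, 4900/11135569
so κ_2 = √(49 / (4900/11135569)) = 333.7000


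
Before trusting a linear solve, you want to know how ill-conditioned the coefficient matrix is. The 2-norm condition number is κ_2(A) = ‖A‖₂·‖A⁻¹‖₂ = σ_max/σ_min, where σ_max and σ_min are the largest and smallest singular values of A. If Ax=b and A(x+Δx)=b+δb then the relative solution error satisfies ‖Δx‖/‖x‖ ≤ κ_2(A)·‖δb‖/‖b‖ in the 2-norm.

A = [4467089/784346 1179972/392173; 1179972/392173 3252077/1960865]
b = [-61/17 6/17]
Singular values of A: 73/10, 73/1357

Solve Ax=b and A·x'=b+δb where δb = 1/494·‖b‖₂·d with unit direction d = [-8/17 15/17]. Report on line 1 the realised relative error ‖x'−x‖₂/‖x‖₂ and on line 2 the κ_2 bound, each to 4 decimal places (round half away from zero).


0.0036
0.2747

from the listed singular values, σ₁ = 73/10, σ_n = 73/1357
κ = σ_max/σ_min = (73/10)/(73/1357) = 135.7000
worst-case relative error ≤ 135.7000 × 1/494 = 0.2747
solve Ax = b  →  x = [-17.8582 32.6108]
‖b‖₂ = 3.6056 and ‖x‖₂ = 37.1804
δb = ε·‖b‖·d = [-0.0034 0.0064]; solving A·Δx = δb gives ‖Δx‖ = 0.1357
realised ‖Δx‖/‖x‖ = 0.0036
realised/bound (from unrounded values) ≈ 0.0133


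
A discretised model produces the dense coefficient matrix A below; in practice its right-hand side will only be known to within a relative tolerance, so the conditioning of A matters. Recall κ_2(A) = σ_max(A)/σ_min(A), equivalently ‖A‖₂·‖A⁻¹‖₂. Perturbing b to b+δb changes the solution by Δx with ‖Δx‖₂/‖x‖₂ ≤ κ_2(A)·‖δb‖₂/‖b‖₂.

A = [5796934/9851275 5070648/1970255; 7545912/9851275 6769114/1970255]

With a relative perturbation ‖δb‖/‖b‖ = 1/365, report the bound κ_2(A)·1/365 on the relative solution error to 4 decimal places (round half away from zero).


1.0533

M = AᵀA = [3621809268484/3881904765025 3218934014208/776380953005; 3218934014208/776380953005 2861295019396/155276190601]. tr(M)=44708021864/2309283025, det(M)=234256/92371321
solving λ² − 44708021864/2309283025·λ + 234256/92371321 = 0 gives λ = 484/25, 12100/92371321
κ = σ_max/σ_min = (22/5)/(110/9611) = 384.4400
κ_2(A)·‖δb‖/‖b‖ = 1.0533


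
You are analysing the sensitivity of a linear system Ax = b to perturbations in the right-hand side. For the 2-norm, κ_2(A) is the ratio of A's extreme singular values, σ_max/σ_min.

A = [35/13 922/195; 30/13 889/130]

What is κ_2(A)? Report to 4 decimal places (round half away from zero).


10.8000

AᵀA = [2125/169 14455/507; 14455/507 420529/6084]; tr = 2941/36, det = 225/4
λ_max, λ_min = (2941/36 ± √8357881/1296)/2 = 81, 25/36
σ_max=√81=9, σ_min=√(25/36)=(5/6) → κ = 10.8000


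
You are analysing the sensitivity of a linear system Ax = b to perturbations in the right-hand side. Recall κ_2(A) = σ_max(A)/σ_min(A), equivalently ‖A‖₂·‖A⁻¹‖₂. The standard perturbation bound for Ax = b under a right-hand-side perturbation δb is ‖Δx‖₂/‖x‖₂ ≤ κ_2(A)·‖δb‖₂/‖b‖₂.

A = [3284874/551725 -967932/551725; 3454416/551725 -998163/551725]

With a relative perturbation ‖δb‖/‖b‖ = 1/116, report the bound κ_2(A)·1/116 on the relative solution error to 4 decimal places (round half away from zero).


form AᵀA = [27019485252/361950625 -7880624136/361950625; -7880624136/361950625 2298717873/361950625] with trace 46909125/579121 and determinant 26244/579121
solving λ² − 46909125/579121·λ + 26244/579121 = 0 gives λ = 81, 324/579121
κ = σ_max/σ_min = 9/(18/761) = 380.5000
perturbation bound = 380.5000·1/116 = 3.2802

3.2802


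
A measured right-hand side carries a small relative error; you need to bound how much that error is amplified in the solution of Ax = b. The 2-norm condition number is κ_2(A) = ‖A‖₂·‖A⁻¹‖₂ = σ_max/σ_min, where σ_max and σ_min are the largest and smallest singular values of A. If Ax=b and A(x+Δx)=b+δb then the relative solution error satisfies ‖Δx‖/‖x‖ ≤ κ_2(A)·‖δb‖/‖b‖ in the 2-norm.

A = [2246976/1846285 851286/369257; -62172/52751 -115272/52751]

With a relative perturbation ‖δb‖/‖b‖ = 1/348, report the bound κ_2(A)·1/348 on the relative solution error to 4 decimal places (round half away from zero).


0.6457

AᵀA = [11633726736/4053232225 4362257376/810646445; 4362257376/810646445 1635888132/162129289]; tr = 181767924/14025025, det = 46656/14025025
solving λ² − 181767924/14025025·λ + 46656/14025025 = 0 gives λ = 324/25, 144/561001
so κ_2 = √((324/25) / (144/561001)) = 224.7000
perturbation bound = 224.7000·1/348 = 0.6457


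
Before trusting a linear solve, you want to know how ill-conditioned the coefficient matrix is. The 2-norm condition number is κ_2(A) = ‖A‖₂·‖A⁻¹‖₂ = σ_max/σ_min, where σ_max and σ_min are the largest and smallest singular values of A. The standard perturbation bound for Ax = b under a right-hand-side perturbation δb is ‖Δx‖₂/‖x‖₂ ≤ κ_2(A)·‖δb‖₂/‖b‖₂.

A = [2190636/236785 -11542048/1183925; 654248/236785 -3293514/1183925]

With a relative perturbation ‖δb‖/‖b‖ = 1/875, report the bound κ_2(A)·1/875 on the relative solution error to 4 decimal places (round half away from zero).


AᵀA = [209077061200/2242685449 -219513606480/2242685449; -219513606480/2242685449 230505770404/2242685449]; tr = 522690644/2666689, det = 3841600/2666689
eigenvalues of AᵀA: λ = (tr ± √(tr²−4·det))/2 = 196, 19600/2666689
σ_max=√196=14, σ_min=√(19600/2666689)=(140/1633) → κ = 163.3000
worst-case relative error ≤ 163.3000 × 1/875 = 0.1866

0.1866


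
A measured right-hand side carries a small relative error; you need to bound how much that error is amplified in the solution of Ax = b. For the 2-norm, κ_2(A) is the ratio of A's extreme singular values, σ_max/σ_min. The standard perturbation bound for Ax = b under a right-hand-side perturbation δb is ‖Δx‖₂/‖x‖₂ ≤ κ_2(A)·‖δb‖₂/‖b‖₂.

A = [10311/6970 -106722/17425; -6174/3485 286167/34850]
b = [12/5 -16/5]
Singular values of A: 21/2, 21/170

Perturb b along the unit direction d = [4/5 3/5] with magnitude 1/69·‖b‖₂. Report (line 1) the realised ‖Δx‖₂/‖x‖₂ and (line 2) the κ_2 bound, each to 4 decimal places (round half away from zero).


1.2319
1.2319

largest singular value 21/2, smallest 21/170
condition number: (21/2) ÷ (21/170) = 85.0000
worst-case relative error ≤ 85.0000 × 1/69 = 1.2319
solve Ax = b  →  x = [0.0836 -0.3717]
‖b‖₂ = 4.0000 and ‖x‖₂ = 0.3810
with δb = [0.0464 0.0348], A·Δx = δb → ‖Δx‖ = 0.4693
realised ‖Δx‖/‖x‖ = 1.2319
so the bound is sharp here: realised error equals the bound


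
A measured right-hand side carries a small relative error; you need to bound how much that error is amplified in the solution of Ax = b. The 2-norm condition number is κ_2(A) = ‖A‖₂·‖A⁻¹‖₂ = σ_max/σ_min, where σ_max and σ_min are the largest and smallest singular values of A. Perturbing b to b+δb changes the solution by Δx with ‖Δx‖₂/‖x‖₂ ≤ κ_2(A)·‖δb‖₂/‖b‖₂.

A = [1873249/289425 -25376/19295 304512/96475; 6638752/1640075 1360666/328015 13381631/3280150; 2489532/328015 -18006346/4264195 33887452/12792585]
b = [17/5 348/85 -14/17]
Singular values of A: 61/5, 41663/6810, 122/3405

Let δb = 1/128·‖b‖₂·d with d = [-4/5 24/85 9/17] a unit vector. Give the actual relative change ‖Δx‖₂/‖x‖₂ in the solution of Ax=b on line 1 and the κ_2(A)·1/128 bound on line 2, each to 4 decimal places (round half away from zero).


from the listed singular values, σ₁ = 61/5, σ_n = 122/3405
κ = σ_max/σ_min = (61/5)/(122/3405) = 340.5000
bound on ‖Δx‖/‖x‖: κ·ε = 340.5000·1/128 = 2.6602
solve Ax = b  →  x = [26.4851 19.5023 -45.1057]
‖b‖ = 5.3852, ‖x‖ = 55.8240
with δb = [-0.0337 0.0119 0.0223], A·Δx = δb → ‖Δx‖ = 1.1742
realised ‖Δx‖/‖x‖ = 0.0210
so the bound overstates the realised error by a factor of ≈ 126.4684 (computed from the unrounded values)

0.0210
2.6602


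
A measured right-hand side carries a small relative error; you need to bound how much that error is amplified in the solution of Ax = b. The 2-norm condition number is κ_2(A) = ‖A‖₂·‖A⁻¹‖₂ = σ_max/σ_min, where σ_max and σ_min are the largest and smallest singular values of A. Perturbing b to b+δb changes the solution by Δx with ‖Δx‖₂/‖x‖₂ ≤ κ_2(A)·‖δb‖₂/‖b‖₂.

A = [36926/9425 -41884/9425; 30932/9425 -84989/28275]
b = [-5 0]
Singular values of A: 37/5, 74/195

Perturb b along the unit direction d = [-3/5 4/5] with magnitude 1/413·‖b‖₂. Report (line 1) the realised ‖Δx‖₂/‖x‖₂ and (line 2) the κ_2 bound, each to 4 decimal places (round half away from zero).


σ_max = 37/5, σ_min = 74/195
condition number: (37/5) ÷ (74/195) = 19.5000
bound on ‖Δx‖/‖x‖: κ·ε = 19.5000·1/413 = 0.0472
solve Ax = b  →  x = [5.3518 5.8434]
‖b‖₂ = 5.0000 and ‖x‖₂ = 7.9239
Δx = A⁻¹·δb where δb = 1/413·5.0000·d; ‖Δx‖ = 0.0319
dividing the unrounded norms, ‖Δx‖/‖x‖ = 0.0040
so the bound overstates the realised error by a factor of ≈ 11.7273 (computed from the unrounded values)

0.0040
0.0472


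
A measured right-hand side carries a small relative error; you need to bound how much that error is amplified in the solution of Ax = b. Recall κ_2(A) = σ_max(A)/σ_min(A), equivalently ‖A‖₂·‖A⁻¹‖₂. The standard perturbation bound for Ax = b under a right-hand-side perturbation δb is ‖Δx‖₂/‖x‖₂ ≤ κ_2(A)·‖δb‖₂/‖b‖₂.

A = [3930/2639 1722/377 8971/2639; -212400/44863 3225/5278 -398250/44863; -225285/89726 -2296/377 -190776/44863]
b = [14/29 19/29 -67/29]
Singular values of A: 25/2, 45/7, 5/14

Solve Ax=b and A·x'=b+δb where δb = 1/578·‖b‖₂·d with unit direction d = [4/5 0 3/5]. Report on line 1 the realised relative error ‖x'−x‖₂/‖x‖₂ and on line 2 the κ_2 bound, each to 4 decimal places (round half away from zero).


largest singular value 25/2, smallest 5/14
condition number: (25/2) ÷ (5/14) = 35.0000
perturbation bound = 35.0000·1/578 = 0.0606
solve Ax = b  →  x = [2.4490 0.3179 -1.3581]
‖b‖₂ = 2.4495 and ‖x‖₂ = 2.8184
δb = ε·‖b‖·d = [0.0034 0.0000 0.0025]; solving A·Δx = δb gives ‖Δx‖ = 0.0119
realised ‖Δx‖/‖x‖ = 0.0042
tightness: 0.0042 against a bound of 0.0606 (unrounded ratio ≈ 0.0695)

0.0042
0.0606


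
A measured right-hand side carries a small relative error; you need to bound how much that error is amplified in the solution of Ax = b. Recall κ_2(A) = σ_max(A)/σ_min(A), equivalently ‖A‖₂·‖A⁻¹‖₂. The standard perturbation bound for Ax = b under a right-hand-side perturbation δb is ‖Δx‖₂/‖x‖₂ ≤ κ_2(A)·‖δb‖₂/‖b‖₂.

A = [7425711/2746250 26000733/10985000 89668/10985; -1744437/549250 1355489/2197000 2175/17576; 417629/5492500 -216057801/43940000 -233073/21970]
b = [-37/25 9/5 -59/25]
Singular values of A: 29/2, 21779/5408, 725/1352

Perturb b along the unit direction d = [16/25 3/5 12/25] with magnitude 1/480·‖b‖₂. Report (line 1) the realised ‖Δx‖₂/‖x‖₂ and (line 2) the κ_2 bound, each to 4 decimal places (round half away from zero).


0.0064
0.0563

largest singular value 29/2, smallest 725/1352
κ = σ_max/σ_min = (29/2)/(725/1352) = 27.0400
worst-case relative error ≤ 27.0400 × 1/480 = 0.0563
solve Ax = b  →  x = [-0.2257 1.8866 -0.6536]
2-norm of b is 3.3166; of x, 2.0093
re-solving with b+δb shifts x by Δx of norm 0.0129
relative error = 0.0064
realised/bound (from unrounded values) ≈ 0.1138


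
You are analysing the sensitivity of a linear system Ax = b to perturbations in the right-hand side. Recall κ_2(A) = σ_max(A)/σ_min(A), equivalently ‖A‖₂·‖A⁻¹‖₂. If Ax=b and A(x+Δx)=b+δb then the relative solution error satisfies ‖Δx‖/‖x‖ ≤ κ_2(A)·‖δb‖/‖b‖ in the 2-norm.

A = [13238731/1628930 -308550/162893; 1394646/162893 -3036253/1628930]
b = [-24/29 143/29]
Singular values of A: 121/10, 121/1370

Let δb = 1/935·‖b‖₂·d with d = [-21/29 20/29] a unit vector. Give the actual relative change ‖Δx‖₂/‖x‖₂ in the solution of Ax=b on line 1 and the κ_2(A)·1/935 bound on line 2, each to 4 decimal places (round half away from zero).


0.0013
0.1465

σ_max = 121/10, σ_min = 121/1370
κ = σ_max/σ_min = (121/10)/(121/1370) = 137.0000
κ_2(A)·‖δb‖/‖b‖ = 0.1465
solve Ax = b  →  x = [10.1834 44.1302]
‖b‖₂ = 5.0000 and ‖x‖₂ = 45.2899
Δx = A⁻¹·δb where δb = 1/935·5.0000·d; ‖Δx‖ = 0.0605
dividing the unrounded norms, ‖Δx‖/‖x‖ = 0.0013
so the bound overstates the realised error by a factor of ≈ 109.6016 (computed from the unrounded values)


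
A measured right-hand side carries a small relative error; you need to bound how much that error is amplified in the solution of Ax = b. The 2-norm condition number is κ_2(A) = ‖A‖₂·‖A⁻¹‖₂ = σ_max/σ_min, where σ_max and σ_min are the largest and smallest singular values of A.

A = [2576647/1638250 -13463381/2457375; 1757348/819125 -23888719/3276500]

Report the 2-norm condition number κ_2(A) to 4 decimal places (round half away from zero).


314.5440

form AᵀA = [759687909401/107354522500 -3906462763973/161031783750; -3906462763973/161031783750 321449604254689/3864762810000] with trace 558077390389/6183620496 and determinant 2036265625/24734481984
char-poly roots: 361/4 and 5640625/6183620496
κ = σ_max/σ_min = (19/2)/(2375/78636) = 314.5440


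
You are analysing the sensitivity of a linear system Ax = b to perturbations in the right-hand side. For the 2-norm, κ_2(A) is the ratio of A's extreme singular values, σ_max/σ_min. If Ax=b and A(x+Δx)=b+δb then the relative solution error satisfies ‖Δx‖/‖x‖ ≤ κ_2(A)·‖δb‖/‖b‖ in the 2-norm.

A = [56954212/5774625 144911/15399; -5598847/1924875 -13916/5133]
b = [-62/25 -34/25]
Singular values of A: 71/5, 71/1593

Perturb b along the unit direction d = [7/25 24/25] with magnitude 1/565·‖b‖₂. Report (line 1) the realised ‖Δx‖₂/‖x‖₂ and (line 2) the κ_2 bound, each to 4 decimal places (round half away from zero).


largest singular value 71/5, smallest 71/1593
condition number: (71/5) ÷ (71/1593) = 318.6000
worst-case relative error ≤ 318.6000 × 1/565 = 0.5639
solve Ax = b  →  x = [30.8451 -32.5915]
‖b‖₂ = 2.8284 and ‖x‖₂ = 44.8735
with δb = [0.0014 0.0048], A·Δx = δb → ‖Δx‖ = 0.1123
realised ‖Δx‖/‖x‖ = 0.0025
tightness: 0.0025 against a bound of 0.5639 (unrounded ratio ≈ 0.0044)

0.0025
0.5639


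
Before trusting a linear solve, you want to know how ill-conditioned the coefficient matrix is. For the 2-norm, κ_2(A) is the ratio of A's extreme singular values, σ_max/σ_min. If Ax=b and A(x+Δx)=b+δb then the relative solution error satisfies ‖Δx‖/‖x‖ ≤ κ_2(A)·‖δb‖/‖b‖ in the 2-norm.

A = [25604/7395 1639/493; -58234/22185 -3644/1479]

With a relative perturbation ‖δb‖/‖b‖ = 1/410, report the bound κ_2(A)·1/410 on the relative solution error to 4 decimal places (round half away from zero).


0.4478

form AᵀA = [371651284/19686969 117977860/6562323; 117977860/6562323 37455625/2187441] with trace 842749/23409 and determinant 100/2601
eigenvalues of AᵀA: λ = (tr ± √(tr²−4·det))/2 = 36, 25/23409
κ = σ_max/σ_min = 6/(5/153) = 183.6000
worst-case relative error ≤ 183.6000 × 1/410 = 0.4478


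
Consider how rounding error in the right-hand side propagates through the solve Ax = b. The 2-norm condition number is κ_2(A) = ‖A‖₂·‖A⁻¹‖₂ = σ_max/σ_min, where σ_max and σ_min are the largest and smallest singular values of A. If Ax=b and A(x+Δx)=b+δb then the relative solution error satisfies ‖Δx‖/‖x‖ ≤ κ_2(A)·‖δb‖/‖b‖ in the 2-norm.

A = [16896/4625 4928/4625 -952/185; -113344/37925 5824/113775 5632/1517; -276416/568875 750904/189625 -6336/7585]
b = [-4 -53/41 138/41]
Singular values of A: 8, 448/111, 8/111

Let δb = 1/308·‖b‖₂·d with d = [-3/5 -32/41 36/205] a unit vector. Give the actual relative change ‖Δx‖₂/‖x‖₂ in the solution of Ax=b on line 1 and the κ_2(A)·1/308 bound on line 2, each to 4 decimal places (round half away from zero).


0.0044
0.3604

largest singular value 8, smallest 8/111
condition number: 8 ÷ (8/111) = 111.0000
worst-case relative error ≤ 111.0000 × 1/308 = 0.3604
solve Ax = b  →  x = [42.2719 13.1036 33.5000]
2-norm of b is 5.3852; of x, 55.5055
re-solving with b+δb shifts x by Δx of norm 0.2426
relative error = 0.0044
realised/bound (from unrounded values) ≈ 0.0121


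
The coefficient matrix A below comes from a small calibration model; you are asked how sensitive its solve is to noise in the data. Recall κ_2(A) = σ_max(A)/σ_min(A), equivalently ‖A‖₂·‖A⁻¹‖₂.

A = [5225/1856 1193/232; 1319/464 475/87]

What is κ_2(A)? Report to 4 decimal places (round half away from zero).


form AᵀA = [65561/4096 46075/1536; 46075/1536 32401/576] with trace 2663713/36864 and determinant 83521/147456
char-poly roots: 289/4 and 289/36864
so κ_2 = √((289/4) / (289/36864)) = 96.0000

96.0000


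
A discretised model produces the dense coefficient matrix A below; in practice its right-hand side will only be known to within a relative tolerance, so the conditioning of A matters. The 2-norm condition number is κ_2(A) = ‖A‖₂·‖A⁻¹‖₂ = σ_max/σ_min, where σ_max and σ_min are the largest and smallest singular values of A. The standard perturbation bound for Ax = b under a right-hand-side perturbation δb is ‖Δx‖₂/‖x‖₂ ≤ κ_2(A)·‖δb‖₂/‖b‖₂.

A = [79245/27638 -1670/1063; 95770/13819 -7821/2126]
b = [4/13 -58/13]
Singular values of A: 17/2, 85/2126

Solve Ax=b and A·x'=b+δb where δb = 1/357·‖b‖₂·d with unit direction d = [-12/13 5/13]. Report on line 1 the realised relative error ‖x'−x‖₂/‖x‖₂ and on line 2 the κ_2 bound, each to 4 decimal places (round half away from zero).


from the listed singular values, σ₁ = 17/2, σ_n = 85/2126
κ = σ_max/σ_min = (17/2)/(85/2126) = 212.6000
κ_2(A)·‖δb‖/‖b‖ = 0.5955
solve Ax = b  →  x = [-23.9557 -43.9170]
‖b‖ = 4.4721, ‖x‖ = 50.0257
Δx = A⁻¹·δb where δb = 1/357·4.4721·d; ‖Δx‖ = 0.3133
realised ‖Δx‖/‖x‖ = 0.0063
tightness: 0.0063 against a bound of 0.5955 (unrounded ratio ≈ 0.0105)

0.0063
0.5955


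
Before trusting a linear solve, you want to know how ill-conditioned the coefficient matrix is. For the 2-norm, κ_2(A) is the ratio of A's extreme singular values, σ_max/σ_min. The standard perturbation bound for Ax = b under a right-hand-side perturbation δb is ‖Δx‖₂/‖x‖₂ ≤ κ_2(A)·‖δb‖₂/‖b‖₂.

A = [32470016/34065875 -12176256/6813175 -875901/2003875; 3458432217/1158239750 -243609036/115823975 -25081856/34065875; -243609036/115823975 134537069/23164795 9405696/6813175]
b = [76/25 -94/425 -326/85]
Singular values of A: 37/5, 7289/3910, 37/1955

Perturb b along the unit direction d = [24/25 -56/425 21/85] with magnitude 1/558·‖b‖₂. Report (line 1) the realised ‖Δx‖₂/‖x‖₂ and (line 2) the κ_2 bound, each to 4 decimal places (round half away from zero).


largest singular value 37/5, smallest 37/1955
condition number: (37/5) ÷ (37/1955) = 391.0000
bound on ‖Δx‖/‖x‖: κ·ε = 391.0000·1/558 = 0.7007
solve Ax = b  →  x = [10.2178 -21.4382 102.9796]
‖b‖ = 4.8990, ‖x‖ = 105.6825
Δx = A⁻¹·δb where δb = 1/558·4.8990·d; ‖Δx‖ = 0.4639
relative error = 0.0044
so the bound overstates the realised error by a factor of ≈ 159.6354 (computed from the unrounded values)

0.0044
0.7007


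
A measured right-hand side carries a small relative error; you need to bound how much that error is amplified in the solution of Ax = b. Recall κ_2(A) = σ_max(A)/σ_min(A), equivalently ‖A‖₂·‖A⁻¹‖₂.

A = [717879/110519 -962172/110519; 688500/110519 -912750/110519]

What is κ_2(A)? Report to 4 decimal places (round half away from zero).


M = AᵀA = [1176435801/14523721 -1568551068/14523721; -1568551068/14523721 2091423924/14523721]. tr(M)=3267859725/14523721, det(M)=5062500/14523721
char-poly roots: 225 and 22500/14523721
so κ_2 = √(225 / (22500/14523721)) = 381.1000

381.1000


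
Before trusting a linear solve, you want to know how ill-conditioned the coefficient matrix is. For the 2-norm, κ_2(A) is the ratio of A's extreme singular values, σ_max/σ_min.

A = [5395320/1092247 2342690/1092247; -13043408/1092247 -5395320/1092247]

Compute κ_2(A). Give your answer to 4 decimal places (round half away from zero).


161.5750

M = AᵀA = [1178934734656/7059192361 491200723440/7059192361; 491200723440/7059192361 204719966500/7059192361]. tr(M)=8187305924/41770369, det(M)=61465600/41770369
eigenvalues of AᵀA: λ = (tr ± √(tr²−4·det))/2 = 196, 313600/41770369
σ_max=√196=14, σ_min=√(313600/41770369)=(560/6463) → κ = 161.5750


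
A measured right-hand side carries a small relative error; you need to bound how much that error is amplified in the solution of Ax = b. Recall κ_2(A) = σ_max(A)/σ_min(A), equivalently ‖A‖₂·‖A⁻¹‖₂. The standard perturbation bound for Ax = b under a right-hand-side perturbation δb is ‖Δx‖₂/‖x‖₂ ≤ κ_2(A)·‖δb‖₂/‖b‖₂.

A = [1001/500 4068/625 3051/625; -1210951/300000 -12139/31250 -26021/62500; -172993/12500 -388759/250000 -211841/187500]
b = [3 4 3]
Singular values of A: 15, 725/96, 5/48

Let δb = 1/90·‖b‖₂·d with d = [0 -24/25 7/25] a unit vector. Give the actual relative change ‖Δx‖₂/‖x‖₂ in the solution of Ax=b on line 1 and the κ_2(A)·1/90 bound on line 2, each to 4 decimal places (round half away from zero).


from the listed singular values, σ₁ = 15, σ_n = 5/48
condition number: 15 ÷ (5/48) = 144.0000
κ_2(A)·‖δb‖/‖b‖ = 1.6000
solve Ax = b  →  x = [-0.3403 17.6420 -22.7685]
‖b‖ = 5.8310, ‖x‖ = 28.8056
δb = ε·‖b‖·d = [0.0000 -0.0622 0.0181]; solving A·Δx = δb gives ‖Δx‖ = 0.6220
dividing the unrounded norms, ‖Δx‖/‖x‖ = 0.0216
tightness: 0.0216 against a bound of 1.6000 (unrounded ratio ≈ 0.0135)

0.0216
1.6000


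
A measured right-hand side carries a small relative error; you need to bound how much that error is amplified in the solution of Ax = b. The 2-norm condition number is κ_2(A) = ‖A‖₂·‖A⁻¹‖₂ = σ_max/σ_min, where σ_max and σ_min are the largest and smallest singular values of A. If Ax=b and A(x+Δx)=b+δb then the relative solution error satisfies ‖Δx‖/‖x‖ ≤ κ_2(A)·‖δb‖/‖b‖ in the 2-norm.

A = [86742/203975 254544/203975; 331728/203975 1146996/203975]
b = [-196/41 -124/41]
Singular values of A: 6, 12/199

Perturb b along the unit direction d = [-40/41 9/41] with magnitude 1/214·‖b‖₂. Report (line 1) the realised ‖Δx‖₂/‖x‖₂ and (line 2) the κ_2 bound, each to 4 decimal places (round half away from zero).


0.0066
0.4650

from the listed singular values, σ₁ = 6, σ_n = 12/199
κ_2(A) = 6 / (12/199) = 99.5000
worst-case relative error ≤ 99.5000 × 1/214 = 0.4650
solve Ax = b  →  x = [-63.8667 17.9333]
‖b‖ = 5.6569, ‖x‖ = 66.3367
re-solving with b+δb shifts x by Δx of norm 0.4384
dividing the unrounded norms, ‖Δx‖/‖x‖ = 0.0066
so the bound overstates the realised error by a factor of ≈ 70.3607 (computed from the unrounded values)


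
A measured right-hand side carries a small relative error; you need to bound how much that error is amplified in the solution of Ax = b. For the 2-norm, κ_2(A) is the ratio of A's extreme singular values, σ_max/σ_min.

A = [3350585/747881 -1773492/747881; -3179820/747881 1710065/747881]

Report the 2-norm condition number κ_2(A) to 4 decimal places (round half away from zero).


M = AᵀA = [25371789625/665072521 -13531432320/665072521; -13531432320/665072521 7217117929/665072521]. tr(M)=112764386/2301289, det(M)=60025/2301289
λ_max, λ_min = (112764386/2301289 ± √12715254210468096/5295931061521)/2 = 49, 1225/2301289
κ = σ_max/σ_min = 7/(35/1517) = 303.4000

303.4000


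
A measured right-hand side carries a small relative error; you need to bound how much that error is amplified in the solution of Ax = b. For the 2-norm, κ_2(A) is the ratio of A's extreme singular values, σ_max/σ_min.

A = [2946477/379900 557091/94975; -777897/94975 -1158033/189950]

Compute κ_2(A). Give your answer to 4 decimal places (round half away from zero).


M = AᵀA = [21835560753/171610000 4094074449/42902500; 4094074449/42902500 3070680093/42902500]. tr(M)=272946249/1372880, det(M)=395254161/686440000
solving λ² − 272946249/1372880·λ + 395254161/686440000 = 0 gives λ = 19881/100, 19881/6864400
σ_max=√(19881/100)=(141/10), σ_min=√(19881/6864400)=(141/2620) → κ = 262.0000

262.0000
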